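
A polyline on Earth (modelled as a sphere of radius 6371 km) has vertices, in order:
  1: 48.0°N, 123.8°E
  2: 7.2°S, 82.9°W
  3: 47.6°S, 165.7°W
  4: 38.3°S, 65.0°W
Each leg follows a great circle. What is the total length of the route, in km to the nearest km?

31369 km

Leg 1→2: central angle 2.3271 rad, distance 14825.7 km.
Leg 2→3: central angle 1.3935 rad, distance 8877.8 km.
Leg 3→4: central angle 1.2031 rad, distance 7665.2 km.
Total: 14825.7 + 8877.8 + 7665.2 ≈ 31369 km.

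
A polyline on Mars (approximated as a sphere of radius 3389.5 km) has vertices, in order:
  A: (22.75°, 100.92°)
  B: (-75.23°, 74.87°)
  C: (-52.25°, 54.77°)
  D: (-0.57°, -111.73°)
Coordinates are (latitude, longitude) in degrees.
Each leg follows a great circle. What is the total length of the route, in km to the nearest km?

Leg A→B: central angle 1.7342 rad, distance 5878.2 km.
Leg B→C: central angle 0.4248 rad, distance 1439.7 km.
Leg C→D: central angle 2.1986 rad, distance 7452.3 km.
Total: 5878.2 + 1439.7 + 7452.3 ≈ 14770 km.

14770 km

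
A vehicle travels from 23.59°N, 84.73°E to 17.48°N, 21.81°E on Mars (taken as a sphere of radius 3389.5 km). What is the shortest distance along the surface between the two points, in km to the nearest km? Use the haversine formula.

Let φ₁ = 0.4117 rad, φ₂ = 0.3051 rad, and Δλ = -1.0982 rad.
Haversine: a = sin²(Δφ/2) + cos φ₁ cos φ₂ sin²(Δλ/2) = 0.0028 + (0.9164)(0.9538)(0.2724) = 0.24093.
Central angle c = 2·arcsin(√a) = 1.02613 rad.
Distance = R·c = 3389.5 × 1.0261 ≈ 3478 km.

3478 km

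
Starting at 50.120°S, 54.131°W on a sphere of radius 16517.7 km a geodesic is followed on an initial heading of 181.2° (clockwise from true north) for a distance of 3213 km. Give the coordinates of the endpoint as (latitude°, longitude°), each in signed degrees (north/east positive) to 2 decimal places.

Angular distance δ = d/R = 3213/16517.7 = 0.19452 rad; initial bearing θ = 3.1625 rad.
sin φ₂ = sin φ₁ cos δ + cos φ₁ sin δ cos θ = (-0.7674)(0.9811) + (0.6412)(0.1933)(-0.9998) = -0.8768, so φ₂ = -61.26°.
Δλ = atan2(sin θ sin δ cos φ₁, cos δ − sin φ₁ sin φ₂) = atan2(-0.0026, 0.3083) = -0.482°.
λ₂ = -54.131° − 0.482° = -54.61°.

-61.26°, -54.61°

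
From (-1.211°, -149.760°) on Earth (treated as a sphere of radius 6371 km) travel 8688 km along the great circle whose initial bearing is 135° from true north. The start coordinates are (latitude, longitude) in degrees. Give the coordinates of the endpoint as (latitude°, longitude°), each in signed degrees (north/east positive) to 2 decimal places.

Angular distance δ = d/R = 8688/6371 = 1.36368 rad; initial bearing θ = 2.3562 rad.
sin φ₂ = sin φ₁ cos δ + cos φ₁ sin δ cos θ = (-0.0211)(0.2056) + (0.9998)(0.9786)(-0.7071) = -0.6962, so φ₂ = -44.12°.
Δλ = atan2(sin θ sin δ cos φ₁, cos δ − sin φ₁ sin φ₂) = atan2(0.6918, 0.1909) = 74.572°.
λ₂ = -149.760° + 74.572° = -75.19°.

-44.12°, -75.19°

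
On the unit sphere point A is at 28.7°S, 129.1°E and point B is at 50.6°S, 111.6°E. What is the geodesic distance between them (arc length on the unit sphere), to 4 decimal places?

0.4463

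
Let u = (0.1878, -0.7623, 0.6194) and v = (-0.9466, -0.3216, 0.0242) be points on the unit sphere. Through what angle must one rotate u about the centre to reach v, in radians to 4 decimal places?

u·v = 0.0824; |u| = 1.0000, |v| = 1.0000.
cos θ = (u·v)/(|u||v|) = 0.0824, so θ = 1.4883 rad.

1.4883 rad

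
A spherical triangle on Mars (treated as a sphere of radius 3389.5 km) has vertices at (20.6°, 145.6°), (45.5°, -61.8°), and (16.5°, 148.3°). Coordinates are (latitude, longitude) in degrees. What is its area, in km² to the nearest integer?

Side lengths (central angles): a = 1.9593, b = 0.0844, c = 1.9087 rad; semiperimeter s = 1.9762.
By l'Huilier's theorem, tan(E/4) = √[tan(s/2) tan((s−a)/2) tan((s−b)/2) tan((s−c)/2)], giving spherical excess E = 0.0979 rad.
Area = E·R² = 0.0979 × (3389.5)² ≈ 1124433 km².

1124433 km²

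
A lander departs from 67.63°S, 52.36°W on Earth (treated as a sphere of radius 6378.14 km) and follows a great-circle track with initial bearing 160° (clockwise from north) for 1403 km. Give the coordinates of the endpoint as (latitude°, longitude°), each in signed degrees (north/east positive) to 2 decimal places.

Angular distance δ = d/R = 1403/6378.14 = 0.21997 rad; initial bearing θ = 2.7925 rad.
sin φ₂ = sin φ₁ cos δ + cos φ₁ sin δ cos θ = (-0.9247)(0.9759) + (0.3806)(0.2182)(-0.9397) = -0.9805, so φ₂ = -78.67°.
Δλ = atan2(sin θ sin δ cos φ₁, cos δ − sin φ₁ sin φ₂) = atan2(0.0284, 0.0692) = 22.318°.
λ₂ = -52.360° + 22.318° = -30.04°.

-78.67°, -30.04°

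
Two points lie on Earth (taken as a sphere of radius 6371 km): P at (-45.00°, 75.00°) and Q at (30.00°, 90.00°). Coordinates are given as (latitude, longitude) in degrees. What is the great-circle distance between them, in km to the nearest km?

8477 km

In radians: φ₁ = -0.7854, φ₂ = 0.5236, Δλ = 15.000° = 0.2618 rad.
cos c = sin φ₁ sin φ₂ + cos φ₁ cos φ₂ cos Δλ = (-0.7071)(0.5000) + (0.7071)(0.8660)(0.9659) = 0.23795,
so c = arccos(0.23795) = 1.33054 rad.
Distance = R·c = 6371 × 1.3305 ≈ 8477 km.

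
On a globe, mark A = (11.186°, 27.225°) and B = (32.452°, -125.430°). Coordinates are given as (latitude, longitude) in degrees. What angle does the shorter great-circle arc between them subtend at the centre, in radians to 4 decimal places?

With latitudes φ₁ = 11.186°, φ₂ = 32.452° and longitude difference Δλ = -152.655°:
cos c = sin φ₁ sin φ₂ + cos φ₁ cos φ₂ cos Δλ = (0.1940)(0.5366) + (0.9810)(0.8438)(-0.8883) = -0.63121,
so c = arccos(-0.63121) = 2.25391 rad.
So the angular separation is 2.2539 rad.

2.2539 rad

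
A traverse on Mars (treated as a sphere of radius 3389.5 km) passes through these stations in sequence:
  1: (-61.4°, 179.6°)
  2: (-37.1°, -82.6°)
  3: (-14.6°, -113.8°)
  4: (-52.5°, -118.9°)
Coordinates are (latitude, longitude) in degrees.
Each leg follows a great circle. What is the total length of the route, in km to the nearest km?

8002 km

Leg 1→2: central angle 1.0727 rad, distance 3635.8 km.
Leg 2→3: central angle 0.6228 rad, distance 2111.0 km.
Leg 3→4: central angle 0.6653 rad, distance 2254.9 km.
Total: 3635.8 + 2111.0 + 2254.9 ≈ 8002 km.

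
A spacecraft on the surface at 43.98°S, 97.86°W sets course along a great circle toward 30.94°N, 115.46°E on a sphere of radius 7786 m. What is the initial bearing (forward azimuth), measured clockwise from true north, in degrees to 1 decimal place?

254.8°

With φ₁ = -0.7676, φ₂ = 0.5400, Δλ = -2.5600 rad, the forward-azimuth formula gives
θ = atan2( sin Δλ cos φ₂ , cos φ₁ sin φ₂ − sin φ₁ cos φ₂ cos Δλ ) = atan2(-0.4712, -0.1277) = -105.17°.
Adding 360° brings this into [0°, 360°): 254.8°.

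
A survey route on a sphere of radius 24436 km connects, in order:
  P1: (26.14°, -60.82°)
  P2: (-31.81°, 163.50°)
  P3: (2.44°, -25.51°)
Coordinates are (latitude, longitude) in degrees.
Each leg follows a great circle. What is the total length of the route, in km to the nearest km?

123899 km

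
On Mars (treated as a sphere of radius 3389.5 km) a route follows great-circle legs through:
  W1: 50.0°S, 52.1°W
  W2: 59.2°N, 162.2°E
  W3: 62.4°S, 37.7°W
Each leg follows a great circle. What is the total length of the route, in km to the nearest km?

Leg W1→W2: central angle 2.7649 rad, distance 9371.7 km.
Leg W2→W3: central angle 2.9640 rad, distance 10046.5 km.
Total: 9371.7 + 10046.5 ≈ 19418 km.

19418 km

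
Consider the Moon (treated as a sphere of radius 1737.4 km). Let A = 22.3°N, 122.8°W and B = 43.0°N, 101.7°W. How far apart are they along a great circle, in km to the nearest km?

822 km

With latitudes φ₁ = 22.300°, φ₂ = 43.000° and longitude difference Δλ = 21.100°:
cos c = sin φ₁ sin φ₂ + cos φ₁ cos φ₂ cos Δλ = (0.3795)(0.6820) + (0.9252)(0.7314)(0.9330) = 0.89008,
so c = arccos(0.89008) = 0.47328 rad.
Distance = R·c = 1737.4 × 0.4733 ≈ 822 km.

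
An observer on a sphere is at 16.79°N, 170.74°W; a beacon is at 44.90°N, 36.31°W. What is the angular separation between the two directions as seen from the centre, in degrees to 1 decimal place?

105.7°

Let φ₁ = 0.2930 rad, φ₂ = 0.7837 rad, and Δλ = 2.3462 rad.
Haversine: a = sin²(Δφ/2) + cos φ₁ cos φ₂ sin²(Δλ/2) = 0.0590 + (0.9574)(0.7083)(0.8500) = 0.63541.
Central angle c = 2·arcsin(√a) = 1.84505 rad.
So the angular separation is 105.7°.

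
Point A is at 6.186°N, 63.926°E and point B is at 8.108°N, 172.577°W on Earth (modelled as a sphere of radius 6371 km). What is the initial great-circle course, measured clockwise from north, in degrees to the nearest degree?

76°

With φ₁ = 0.1080, φ₂ = 0.1415, Δλ = 2.1554 rad, the forward-azimuth formula gives
θ = atan2( sin Δλ cos φ₂ , cos φ₁ sin φ₂ − sin φ₁ cos φ₂ cos Δλ ) = atan2(0.8256, 0.1991) = 76.44°.
So the initial bearing is 76°.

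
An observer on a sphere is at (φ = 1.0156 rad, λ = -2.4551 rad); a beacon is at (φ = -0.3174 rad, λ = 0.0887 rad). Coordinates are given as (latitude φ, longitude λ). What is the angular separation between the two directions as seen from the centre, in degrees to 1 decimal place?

Let φ₁ = 1.0156 rad, φ₂ = -0.3174 rad, and Δλ = 2.5438 rad.
cos c = sin φ₁ sin φ₂ + cos φ₁ cos φ₂ cos Δλ = (0.8498)(-0.3121) + (0.5271)(0.9501)(-0.8266) = -0.67916,
so c = arccos(-0.67916) = 2.31741 rad.
So the angular separation is 132.8°.

132.8°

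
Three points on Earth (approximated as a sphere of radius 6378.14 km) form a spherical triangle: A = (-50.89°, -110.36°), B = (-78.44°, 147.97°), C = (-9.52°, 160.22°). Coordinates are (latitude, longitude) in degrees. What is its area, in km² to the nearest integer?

Side lengths (central angles): a = 1.2077, b = 1.4358, c = 0.7457 rad; semiperimeter s = 1.6946.
By l'Huilier's theorem, tan(E/4) = √[tan(s/2) tan((s−a)/2) tan((s−b)/2) tan((s−c)/2)], giving spherical excess E = 0.5449 rad.
Area = E·R² = 0.5449 × (6378.14)² ≈ 22168095 km².

22168095 km²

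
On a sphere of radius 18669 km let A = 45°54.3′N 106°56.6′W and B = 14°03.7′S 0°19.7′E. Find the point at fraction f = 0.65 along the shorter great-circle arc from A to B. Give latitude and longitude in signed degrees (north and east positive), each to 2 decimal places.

13.85°, -27.49°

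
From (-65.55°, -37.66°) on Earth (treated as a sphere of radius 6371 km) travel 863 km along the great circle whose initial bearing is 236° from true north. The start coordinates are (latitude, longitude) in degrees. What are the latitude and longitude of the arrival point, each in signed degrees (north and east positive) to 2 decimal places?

-68.95°, -55.82°

Angular distance δ = d/R = 863/6371 = 0.13546 rad; initial bearing θ = 4.1190 rad.
sin φ₂ = sin φ₁ cos δ + cos φ₁ sin δ cos θ = (-0.9103)(0.9908) + (0.4139)(0.1350)(-0.5592) = -0.9332, so φ₂ = -68.95°.
Δλ = atan2(sin θ sin δ cos φ₁, cos δ − sin φ₁ sin φ₂) = atan2(-0.0463, 0.1413) = -18.158°.
λ₂ = -37.660° − 18.158° = -55.82°.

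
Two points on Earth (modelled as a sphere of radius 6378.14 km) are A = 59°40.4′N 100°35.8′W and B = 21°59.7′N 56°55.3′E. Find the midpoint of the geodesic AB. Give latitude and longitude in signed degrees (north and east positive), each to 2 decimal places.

68.02°, 34.18°

The central angle between A and B is δ = 1.6803 rad.
With f = 0.5, the slerp weights are sin((1−f)δ)/sin δ = 0.7492 and sin(fδ)/sin δ = 0.7492.
Weighted sum of the unit vectors: (0.7492)·(-0.0929,-0.4963,0.8632) + (0.7492)·(0.5061,0.7769,0.3745) = (0.3096, 0.2103, 0.9273).
Converting back: φ = atan2(z, √(x²+y²)) = 68.02°, λ = atan2(y, x) = 34.18°.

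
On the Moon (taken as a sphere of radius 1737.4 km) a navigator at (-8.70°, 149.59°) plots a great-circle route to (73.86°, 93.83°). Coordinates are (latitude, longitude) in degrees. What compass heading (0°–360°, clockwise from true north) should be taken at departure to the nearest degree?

347°

Δλ = -55.760° = -0.9732 rad.
y = sin Δλ · cos φ₂ = (-0.8267)(0.2780) = -0.2298
x = cos φ₁ sin φ₂ − sin φ₁ cos φ₂ cos Δλ = (0.9885)(0.9606) − (-0.1513)(0.2780)(0.5627) = 0.9732
θ = atan2(y, x) = -13.29°; adding 360° gives 347°.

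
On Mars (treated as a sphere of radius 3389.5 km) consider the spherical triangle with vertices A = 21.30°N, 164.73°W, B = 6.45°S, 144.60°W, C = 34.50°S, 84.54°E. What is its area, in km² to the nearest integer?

11609799 km²

Side lengths (central angles): a = 2.0625, b = 2.0686, c = 0.5945 rad; semiperimeter s = 2.3628.
By l'Huilier's theorem, tan(E/4) = √[tan(s/2) tan((s−a)/2) tan((s−b)/2) tan((s−c)/2)], giving spherical excess E = 1.0105 rad.
Area = E·R² = 1.0105 × (3389.5)² ≈ 11609799 km².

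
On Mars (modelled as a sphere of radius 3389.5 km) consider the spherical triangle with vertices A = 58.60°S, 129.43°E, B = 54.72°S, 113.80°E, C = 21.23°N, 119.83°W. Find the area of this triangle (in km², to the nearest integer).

737841 km²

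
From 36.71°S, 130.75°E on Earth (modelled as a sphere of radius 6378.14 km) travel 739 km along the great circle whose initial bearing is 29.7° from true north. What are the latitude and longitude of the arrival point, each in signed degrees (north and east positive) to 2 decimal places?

-30.88°, 134.58°

Angular distance δ = d/R = 739/6378.14 = 0.11586 rad; initial bearing θ = 0.5184 rad.
sin φ₂ = sin φ₁ cos δ + cos φ₁ sin δ cos θ = (-0.5978)(0.9933) + (0.8017)(0.1156)(0.8686) = -0.5133, so φ₂ = -30.88°.
Δλ = atan2(sin θ sin δ cos φ₁, cos δ − sin φ₁ sin φ₂) = atan2(0.0459, 0.6865) = 3.827°.
λ₂ = 130.750° + 3.827° = 134.58°.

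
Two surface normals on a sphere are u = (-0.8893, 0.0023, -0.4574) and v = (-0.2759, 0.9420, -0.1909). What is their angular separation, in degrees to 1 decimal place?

u·v = 0.3348; |u| = 1.0000, |v| = 1.0000.
cos θ = (u·v)/(|u||v|) = 0.3348, so θ = 70.4°.

70.4°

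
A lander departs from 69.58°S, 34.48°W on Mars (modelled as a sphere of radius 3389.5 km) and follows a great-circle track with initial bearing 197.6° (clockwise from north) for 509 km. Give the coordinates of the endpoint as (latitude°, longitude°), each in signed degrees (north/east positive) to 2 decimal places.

-77.52°, -46.56°

Angular distance δ = d/R = 509/3389.5 = 0.15017 rad; initial bearing θ = 3.4488 rad.
sin φ₂ = sin φ₁ cos δ + cos φ₁ sin δ cos θ = (-0.9372)(0.9887) + (0.3489)(0.1496)(-0.9532) = -0.9764, so φ₂ = -77.52°.
Δλ = atan2(sin θ sin δ cos φ₁, cos δ − sin φ₁ sin φ₂) = atan2(-0.0158, 0.0737) = -12.082°.
λ₂ = -34.480° − 12.082° = -46.56°.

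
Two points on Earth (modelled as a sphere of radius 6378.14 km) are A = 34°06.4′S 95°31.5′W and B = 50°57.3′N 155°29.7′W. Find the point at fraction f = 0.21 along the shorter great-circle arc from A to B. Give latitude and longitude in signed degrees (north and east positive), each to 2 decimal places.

-16.04°, -107.45°

The central angle between A and B is δ = 1.7462 rad.
With f = 0.21, the slerp weights are sin((1−f)δ)/sin δ = 0.9970 and sin(fδ)/sin δ = 0.3641.
Weighted sum of the unit vectors: (0.9970)·(-0.0797,-0.8241,-0.5607) + (0.3641)·(-0.5732,-0.2613,0.7767) = (-0.2882, -0.9168, -0.2763).
Converting back: φ = atan2(z, √(x²+y²)) = -16.04°, λ = atan2(y, x) = -107.45°.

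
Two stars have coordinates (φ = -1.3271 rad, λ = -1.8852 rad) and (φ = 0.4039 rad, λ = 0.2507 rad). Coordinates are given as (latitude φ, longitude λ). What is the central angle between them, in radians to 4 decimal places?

2.0946 rad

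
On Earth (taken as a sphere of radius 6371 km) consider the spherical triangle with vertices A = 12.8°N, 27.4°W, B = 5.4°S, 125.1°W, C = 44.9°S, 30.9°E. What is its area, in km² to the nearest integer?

Side lengths (central angles): a = 2.1868, b = 1.3627, c = 1.7223 rad; semiperimeter s = 2.6359.
By l'Huilier's theorem, tan(E/4) = √[tan(s/2) tan((s−a)/2) tan((s−b)/2) tan((s−c)/2)], giving spherical excess E = 2.0624 rad.
Area = E·R² = 2.0624 × (6371)² ≈ 83713968 km².

83713968 km²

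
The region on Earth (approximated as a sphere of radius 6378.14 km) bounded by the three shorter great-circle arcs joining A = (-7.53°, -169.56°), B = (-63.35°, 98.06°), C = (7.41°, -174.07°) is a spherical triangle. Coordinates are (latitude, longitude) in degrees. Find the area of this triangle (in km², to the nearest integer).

7630055 km²

Side lengths (central angles): a = 1.6697, b = 0.2723, c = 1.4720 rad; semiperimeter s = 1.7070.
By l'Huilier's theorem, tan(E/4) = √[tan(s/2) tan((s−a)/2) tan((s−b)/2) tan((s−c)/2)], giving spherical excess E = 0.1876 rad.
Area = E·R² = 0.1876 × (6378.14)² ≈ 7630055 km².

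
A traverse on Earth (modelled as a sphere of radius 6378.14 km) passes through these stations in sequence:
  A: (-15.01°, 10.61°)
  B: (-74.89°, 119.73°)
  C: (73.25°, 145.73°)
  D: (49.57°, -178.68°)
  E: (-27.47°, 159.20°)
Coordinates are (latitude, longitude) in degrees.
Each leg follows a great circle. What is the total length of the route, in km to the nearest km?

37526 km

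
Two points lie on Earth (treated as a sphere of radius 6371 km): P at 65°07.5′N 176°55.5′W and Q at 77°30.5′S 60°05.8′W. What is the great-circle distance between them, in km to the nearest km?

Let φ₁ = 1.1366 rad, φ₂ = -1.3528 rad, and Δλ = 2.0390 rad.
cos c = sin φ₁ sin φ₂ + cos φ₁ cos φ₂ cos Δλ = (0.9072)(-0.9763) + (0.4206)(0.2163)(-0.4513) = -0.92681,
so c = arccos(-0.92681) = 2.75663 rad.
Distance = R·c = 6371 × 2.7566 ≈ 17563 km.

17563 km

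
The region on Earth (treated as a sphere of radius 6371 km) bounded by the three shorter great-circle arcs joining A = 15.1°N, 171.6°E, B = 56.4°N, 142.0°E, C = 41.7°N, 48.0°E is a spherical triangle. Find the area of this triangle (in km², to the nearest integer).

Side lengths (central angles): a = 1.0178, b = 1.7984, c = 0.8209 rad; semiperimeter s = 1.8185.
By l'Huilier's theorem, tan(E/4) = √[tan(s/2) tan((s−a)/2) tan((s−b)/2) tan((s−c)/2)], giving spherical excess E = 0.2184 rad.
Area = E·R² = 0.2184 × (6371)² ≈ 8863193 km².

8863193 km²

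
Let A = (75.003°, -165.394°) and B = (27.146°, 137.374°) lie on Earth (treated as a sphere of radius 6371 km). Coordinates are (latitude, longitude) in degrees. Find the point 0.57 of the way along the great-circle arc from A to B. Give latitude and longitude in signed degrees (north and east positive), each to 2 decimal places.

49.89°, 146.92°

The central angle between A and B is δ = 0.9699 rad.
With f = 0.57, the slerp weights are sin((1−f)δ)/sin δ = 0.4911 and sin(fδ)/sin δ = 0.6366.
Weighted sum of the unit vectors: (0.4911)·(-0.2504,-0.0653,0.9659) + (0.6366)·(-0.6547,0.6026,0.4563) = (-0.5398, 0.3516, 0.7648).
Converting back: φ = atan2(z, √(x²+y²)) = 49.89°, λ = atan2(y, x) = 146.92°.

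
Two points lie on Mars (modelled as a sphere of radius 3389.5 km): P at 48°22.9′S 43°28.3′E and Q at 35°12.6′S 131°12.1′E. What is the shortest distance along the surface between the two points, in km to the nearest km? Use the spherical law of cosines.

3732 km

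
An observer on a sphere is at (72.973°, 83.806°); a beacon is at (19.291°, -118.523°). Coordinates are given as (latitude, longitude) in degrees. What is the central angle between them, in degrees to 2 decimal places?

With latitudes φ₁ = 72.973°, φ₂ = 19.291° and longitude difference Δλ = 157.671°:
cos c = sin φ₁ sin φ₂ + cos φ₁ cos φ₂ cos Δλ = (0.9562)(0.3304) + (0.2928)(0.9439)(-0.9250) = 0.06023,
so c = arccos(0.06023) = 1.51053 rad.
So the angular separation is 86.55°.

86.55°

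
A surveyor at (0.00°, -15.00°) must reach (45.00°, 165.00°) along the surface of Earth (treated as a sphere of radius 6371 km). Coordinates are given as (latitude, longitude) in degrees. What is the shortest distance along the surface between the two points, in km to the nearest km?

In radians: φ₁ = 0.0000, φ₂ = 0.7854, Δλ = -180.000° = -3.1416 rad.
cos c = sin φ₁ sin φ₂ + cos φ₁ cos φ₂ cos Δλ = (0.0000)(0.7071) + (1.0000)(0.7071)(-1.0000) = -0.70711,
so c = arccos(-0.70711) = 2.35619 rad.
Distance = R·c = 6371 × 2.3562 ≈ 15011 km.

15011 km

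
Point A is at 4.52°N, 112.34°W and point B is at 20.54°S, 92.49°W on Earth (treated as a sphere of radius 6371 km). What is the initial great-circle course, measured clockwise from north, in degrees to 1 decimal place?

With φ₁ = 0.0789, φ₂ = -0.3585, Δλ = 0.3464 rad, the forward-azimuth formula gives
θ = atan2( sin Δλ cos φ₂ , cos φ₁ sin φ₂ − sin φ₁ cos φ₂ cos Δλ ) = atan2(0.3180, -0.4192) = 142.82°.
So the initial bearing is 142.8°.

142.8°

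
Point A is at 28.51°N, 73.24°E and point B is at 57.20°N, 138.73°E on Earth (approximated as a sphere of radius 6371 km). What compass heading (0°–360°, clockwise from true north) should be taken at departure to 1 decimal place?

38.0°

With φ₁ = 0.4976, φ₂ = 0.9983, Δλ = 1.1430 rad, the forward-azimuth formula gives
θ = atan2( sin Δλ cos φ₂ , cos φ₁ sin φ₂ − sin φ₁ cos φ₂ cos Δλ ) = atan2(0.4929, 0.6314) = 37.98°.
So the initial bearing is 38.0°.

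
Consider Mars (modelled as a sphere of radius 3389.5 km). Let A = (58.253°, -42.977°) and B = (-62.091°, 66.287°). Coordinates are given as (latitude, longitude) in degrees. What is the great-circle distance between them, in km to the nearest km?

With latitudes φ₁ = 58.253°, φ₂ = -62.091° and longitude difference Δλ = 109.264°:
Haversine: a = sin²(Δφ/2) + cos φ₁ cos φ₂ sin²(Δλ/2) = 0.7526 + (0.5262)(0.4681)(0.6650) = 0.91636.
Central angle c = 2·arcsin(√a) = 2.55481 rad.
Distance = R·c = 3389.5 × 2.5548 ≈ 8660 km.

8660 km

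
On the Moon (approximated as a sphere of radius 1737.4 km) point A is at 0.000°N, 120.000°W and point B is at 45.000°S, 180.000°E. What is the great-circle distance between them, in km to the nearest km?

2101 km

In radians: φ₁ = 0.0000, φ₂ = -0.7854, Δλ = -60.000° = -1.0472 rad.
cos c = sin φ₁ sin φ₂ + cos φ₁ cos φ₂ cos Δλ = (0.0000)(-0.7071) + (1.0000)(0.7071)(0.5000) = 0.35355,
so c = arccos(0.35355) = 1.20943 rad.
Distance = R·c = 1737.4 × 1.2094 ≈ 2101 km.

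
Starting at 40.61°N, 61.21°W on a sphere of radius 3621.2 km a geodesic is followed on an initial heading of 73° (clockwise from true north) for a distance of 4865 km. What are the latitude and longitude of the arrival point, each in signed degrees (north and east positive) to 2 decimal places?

21.28°, 29.67°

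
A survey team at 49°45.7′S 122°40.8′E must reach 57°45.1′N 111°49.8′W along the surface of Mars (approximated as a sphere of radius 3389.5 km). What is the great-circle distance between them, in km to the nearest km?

8741 km

Let φ₁ = -0.8685 rad, φ₂ = 1.0080 rad, and Δλ = 2.1902 rad.
cos c = sin φ₁ sin φ₂ + cos φ₁ cos φ₂ cos Δλ = (-0.7634)(0.8457) + (0.6460)(0.5336)(-0.5806) = -0.84572,
so c = arccos(-0.84572) = 2.57871 rad.
Distance = R·c = 3389.5 × 2.5787 ≈ 8741 km.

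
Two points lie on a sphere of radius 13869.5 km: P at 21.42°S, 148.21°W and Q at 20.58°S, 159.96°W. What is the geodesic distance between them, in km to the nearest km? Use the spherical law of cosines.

2663 km

Let φ₁ = -0.3738 rad, φ₂ = -0.3592 rad, and Δλ = -0.2051 rad.
cos c = sin φ₁ sin φ₂ + cos φ₁ cos φ₂ cos Δλ = (-0.3652)(-0.3515) + (0.9309)(0.9362)(0.9790) = 0.98163,
so c = arccos(0.98163) = 0.19197 rad.
Distance = R·c = 13869.5 × 0.1920 ≈ 2663 km.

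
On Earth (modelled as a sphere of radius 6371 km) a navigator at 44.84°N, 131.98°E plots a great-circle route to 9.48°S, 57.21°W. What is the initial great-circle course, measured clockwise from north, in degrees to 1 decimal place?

15.5°

With φ₁ = 0.7826, φ₂ = -0.1655, Δλ = 2.9812 rad, the forward-azimuth formula gives
θ = atan2( sin Δλ cos φ₂ , cos φ₁ sin φ₂ − sin φ₁ cos φ₂ cos Δλ ) = atan2(0.1575, 0.5698) = 15.45°.
So the initial bearing is 15.5°.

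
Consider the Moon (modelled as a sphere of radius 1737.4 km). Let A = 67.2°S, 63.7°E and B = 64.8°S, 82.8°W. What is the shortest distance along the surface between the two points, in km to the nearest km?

1390 km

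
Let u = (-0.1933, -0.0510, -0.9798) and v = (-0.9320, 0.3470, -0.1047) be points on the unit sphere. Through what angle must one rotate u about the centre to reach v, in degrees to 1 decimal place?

74.6°

u·v = 0.2650; |u| = 1.0000, |v| = 1.0000.
cos θ = (u·v)/(|u||v|) = 0.2650, so θ = 74.6°.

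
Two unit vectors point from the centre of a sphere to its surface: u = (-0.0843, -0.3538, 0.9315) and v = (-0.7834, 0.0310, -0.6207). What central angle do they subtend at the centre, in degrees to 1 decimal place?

u·v = -0.5231; |u| = 1.0000, |v| = 1.0000.
cos θ = (u·v)/(|u||v|) = -0.5231, so θ = 121.5°.

121.5°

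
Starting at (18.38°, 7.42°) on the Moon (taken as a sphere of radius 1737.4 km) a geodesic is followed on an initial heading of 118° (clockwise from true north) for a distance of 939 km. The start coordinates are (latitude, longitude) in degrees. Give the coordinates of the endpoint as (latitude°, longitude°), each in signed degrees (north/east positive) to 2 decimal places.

2.36°, 34.47°

Angular distance δ = d/R = 939/1737.4 = 0.54046 rad; initial bearing θ = 2.0595 rad.
sin φ₂ = sin φ₁ cos δ + cos φ₁ sin δ cos θ = (0.3153)(0.8575) + (0.9490)(0.5145)(-0.4695) = 0.0411, so φ₂ = 2.36°.
Δλ = atan2(sin θ sin δ cos φ₁, cos δ − sin φ₁ sin φ₂) = atan2(0.4311, 0.8445) = 27.045°.
λ₂ = 7.420° + 27.045° = 34.47°.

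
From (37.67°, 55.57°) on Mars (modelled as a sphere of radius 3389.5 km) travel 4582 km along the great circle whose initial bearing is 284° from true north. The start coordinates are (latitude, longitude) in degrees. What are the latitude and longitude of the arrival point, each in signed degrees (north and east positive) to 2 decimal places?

18.64°, -32.76°

Angular distance δ = d/R = 4582/3389.5 = 1.35182 rad; initial bearing θ = 4.9567 rad.
sin φ₂ = sin φ₁ cos δ + cos φ₁ sin δ cos θ = (0.6111)(0.2172) + (0.7915)(0.9761)(0.2419) = 0.3197, so φ₂ = 18.64°.
Δλ = atan2(sin θ sin δ cos φ₁, cos δ − sin φ₁ sin φ₂) = atan2(-0.7497, 0.0219) = -88.329°.
λ₂ = 55.570° − 88.329° = -32.76°.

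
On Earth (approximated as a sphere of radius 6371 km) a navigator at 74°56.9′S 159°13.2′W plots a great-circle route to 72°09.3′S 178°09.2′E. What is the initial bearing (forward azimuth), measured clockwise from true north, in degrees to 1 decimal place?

With φ₁ = -1.3081, φ₂ = -1.2593, Δλ = -0.3949 rad, the forward-azimuth formula gives
θ = atan2( sin Δλ cos φ₂ , cos φ₁ sin φ₂ − sin φ₁ cos φ₂ cos Δλ ) = atan2(-0.1179, 0.0260) = -77.58°.
Adding 360° brings this into [0°, 360°): 282.4°.

282.4°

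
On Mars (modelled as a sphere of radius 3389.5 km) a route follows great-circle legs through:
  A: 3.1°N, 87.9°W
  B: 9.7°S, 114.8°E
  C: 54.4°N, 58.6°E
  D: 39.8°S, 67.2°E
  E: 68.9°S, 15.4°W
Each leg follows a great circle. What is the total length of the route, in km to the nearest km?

Leg A→B: central angle 2.7316 rad, distance 9258.8 km.
Leg B→C: central angle 1.3876 rad, distance 4703.2 km.
Leg C→D: central angle 1.6491 rad, distance 5589.8 km.
Leg D→E: central angle 0.8856 rad, distance 3001.8 km.
Total: 9258.8 + 4703.2 + 5589.8 + 3001.8 ≈ 22554 km.

22554 km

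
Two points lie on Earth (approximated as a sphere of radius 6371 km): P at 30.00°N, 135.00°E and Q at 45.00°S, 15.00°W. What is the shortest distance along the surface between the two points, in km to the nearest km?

16914 km

With latitudes φ₁ = 30.000°, φ₂ = -45.000° and longitude difference Δλ = -150.000°:
Haversine: a = sin²(Δφ/2) + cos φ₁ cos φ₂ sin²(Δλ/2) = 0.3706 + (0.8660)(0.7071)(0.9330) = 0.94194.
Central angle c = 2·arcsin(√a) = 2.65490 rad.
Distance = R·c = 6371 × 2.6549 ≈ 16914 km.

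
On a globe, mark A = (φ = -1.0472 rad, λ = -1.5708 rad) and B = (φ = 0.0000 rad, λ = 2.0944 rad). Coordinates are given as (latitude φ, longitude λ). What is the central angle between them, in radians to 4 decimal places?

2.0186 rad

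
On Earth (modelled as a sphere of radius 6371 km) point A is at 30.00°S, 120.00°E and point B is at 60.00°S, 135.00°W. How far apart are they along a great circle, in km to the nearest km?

With latitudes φ₁ = -30.000°, φ₂ = -60.000° and longitude difference Δλ = 105.000°:
Haversine: a = sin²(Δφ/2) + cos φ₁ cos φ₂ sin²(Δλ/2) = 0.0670 + (0.8660)(0.5000)(0.6294) = 0.33953.
Central angle c = 2·arcsin(√a) = 1.24407 rad.
Distance = R·c = 6371 × 1.2441 ≈ 7926 km.

7926 km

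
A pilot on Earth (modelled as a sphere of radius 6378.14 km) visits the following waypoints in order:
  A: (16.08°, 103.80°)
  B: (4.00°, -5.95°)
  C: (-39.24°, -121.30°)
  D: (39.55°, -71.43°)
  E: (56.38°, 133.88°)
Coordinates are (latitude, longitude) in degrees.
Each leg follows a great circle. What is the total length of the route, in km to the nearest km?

43691 km

Leg A→B: central angle 1.8803 rad, distance 11992.8 km.
Leg B→C: central angle 1.9551 rad, distance 12469.9 km.
Leg C→D: central angle 1.5887 rad, distance 10132.8 km.
Leg D→E: central angle 1.4260 rad, distance 9095.2 km.
Total: 11992.8 + 12469.9 + 10132.8 + 9095.2 ≈ 43691 km.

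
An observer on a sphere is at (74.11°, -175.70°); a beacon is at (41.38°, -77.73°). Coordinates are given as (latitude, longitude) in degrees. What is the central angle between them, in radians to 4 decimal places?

With latitudes φ₁ = 74.110°, φ₂ = 41.380° and longitude difference Δλ = 97.970°:
Haversine: a = sin²(Δφ/2) + cos φ₁ cos φ₂ sin²(Δλ/2) = 0.0794 + (0.2738)(0.7503)(0.5693) = 0.19635.
Central angle c = 2·arcsin(√a) = 0.91813 rad.
So the angular separation is 0.9181 rad.

0.9181 rad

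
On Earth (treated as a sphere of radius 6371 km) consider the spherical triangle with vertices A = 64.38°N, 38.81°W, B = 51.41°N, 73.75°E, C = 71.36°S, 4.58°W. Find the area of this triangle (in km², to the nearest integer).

100890811 km²

Side lengths (central angles): a = 2.3466, b = 2.4040, c = 0.9257 rad; semiperimeter s = 2.8382.
By l'Huilier's theorem, tan(E/4) = √[tan(s/2) tan((s−a)/2) tan((s−b)/2) tan((s−c)/2)], giving spherical excess E = 2.4856 rad.
Area = E·R² = 2.4856 × (6371)² ≈ 100890811 km².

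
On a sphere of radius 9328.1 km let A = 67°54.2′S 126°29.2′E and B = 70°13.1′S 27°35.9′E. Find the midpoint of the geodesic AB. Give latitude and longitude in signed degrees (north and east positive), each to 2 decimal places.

-76.00°, 80.57°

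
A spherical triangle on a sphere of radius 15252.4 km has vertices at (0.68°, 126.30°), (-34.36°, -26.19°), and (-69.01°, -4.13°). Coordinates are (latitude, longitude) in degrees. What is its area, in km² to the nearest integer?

113293418 km²

Side lengths (central angles): a = 0.6418, b = 1.8166, c = 2.4021 rad; semiperimeter s = 2.4303.
By l'Huilier's theorem, tan(E/4) = √[tan(s/2) tan((s−a)/2) tan((s−b)/2) tan((s−c)/2)], giving spherical excess E = 0.4870 rad.
Area = E·R² = 0.4870 × (15252.4)² ≈ 113293418 km².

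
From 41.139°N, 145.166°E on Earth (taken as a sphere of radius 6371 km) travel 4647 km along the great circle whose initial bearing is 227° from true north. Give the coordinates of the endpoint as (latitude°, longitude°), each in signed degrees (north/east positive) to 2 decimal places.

Angular distance δ = d/R = 4647/6371 = 0.72940 rad; initial bearing θ = 3.9619 rad.
sin φ₂ = sin φ₁ cos δ + cos φ₁ sin δ cos θ = (0.6579)(0.7456) + (0.7531)(0.6664)(-0.6820) = 0.1482, so φ₂ = 8.52°.
Δλ = atan2(sin θ sin δ cos φ₁, cos δ − sin φ₁ sin φ₂) = atan2(-0.3671, 0.6481) = -29.527°.
λ₂ = 145.166° − 29.527° = 115.64°.

8.52°, 115.64°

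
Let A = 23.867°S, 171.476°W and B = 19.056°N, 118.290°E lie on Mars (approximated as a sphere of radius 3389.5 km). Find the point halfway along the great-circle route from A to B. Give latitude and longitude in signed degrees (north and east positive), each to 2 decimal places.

The central angle between A and B is δ = 1.4099 rad.
With f = 0.5, the slerp weights are sin((1−f)δ)/sin δ = 0.6565 and sin(fδ)/sin δ = 0.6565.
Weighted sum of the unit vectors: (0.6565)·(-0.9044,-0.1355,-0.4046) + (0.6565)·(-0.4480,0.8323,0.3265) = (-0.8878, 0.4574, -0.0513).
Converting back: φ = atan2(z, √(x²+y²)) = -2.94°, λ = atan2(y, x) = 152.74°.

-2.94°, 152.74°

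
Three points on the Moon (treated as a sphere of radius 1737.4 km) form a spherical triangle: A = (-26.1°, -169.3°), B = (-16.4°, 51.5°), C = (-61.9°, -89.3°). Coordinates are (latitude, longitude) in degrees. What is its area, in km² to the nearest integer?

4386047 km²

Side lengths (central angles): a = 1.6721, b = 1.0911, c = 2.1270 rad; semiperimeter s = 2.4450.
By l'Huilier's theorem, tan(E/4) = √[tan(s/2) tan((s−a)/2) tan((s−b)/2) tan((s−c)/2)], giving spherical excess E = 1.4530 rad.
Area = E·R² = 1.4530 × (1737.4)² ≈ 4386047 km².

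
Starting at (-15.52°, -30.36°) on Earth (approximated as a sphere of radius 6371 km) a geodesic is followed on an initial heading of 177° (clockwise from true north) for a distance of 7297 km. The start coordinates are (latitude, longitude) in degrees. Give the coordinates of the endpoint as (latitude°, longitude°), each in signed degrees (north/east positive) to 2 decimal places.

Angular distance δ = d/R = 7297/6371 = 1.14535 rad; initial bearing θ = 3.0892 rad.
sin φ₂ = sin φ₁ cos δ + cos φ₁ sin δ cos θ = (-0.2676)(0.4127) + (0.9635)(0.9109)(-0.9986) = -0.9869, so φ₂ = -80.71°.
Δλ = atan2(sin θ sin δ cos φ₁, cos δ − sin φ₁ sin φ₂) = atan2(0.0459, 0.1487) = 17.169°.
λ₂ = -30.360° + 17.169° = -13.19°.

-80.71°, -13.19°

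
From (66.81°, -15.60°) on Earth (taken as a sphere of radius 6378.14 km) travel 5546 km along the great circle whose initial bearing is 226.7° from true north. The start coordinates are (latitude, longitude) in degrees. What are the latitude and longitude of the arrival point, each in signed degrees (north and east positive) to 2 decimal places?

Angular distance δ = d/R = 5546/6378.14 = 0.86953 rad; initial bearing θ = 3.9567 rad.
sin φ₂ = sin φ₁ cos δ + cos φ₁ sin δ cos θ = (0.9192)(0.6452) + (0.3938)(0.7640)(-0.6858) = 0.3867, so φ₂ = 22.75°.
Δλ = atan2(sin θ sin δ cos φ₁, cos δ − sin φ₁ sin φ₂) = atan2(-0.2190, 0.2897) = -37.081°.
λ₂ = -15.600° − 37.081° = -52.68°.

22.75°, -52.68°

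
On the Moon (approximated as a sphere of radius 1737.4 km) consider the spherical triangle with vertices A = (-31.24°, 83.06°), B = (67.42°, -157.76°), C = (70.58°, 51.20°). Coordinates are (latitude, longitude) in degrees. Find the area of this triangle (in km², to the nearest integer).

2824971 km²

Side lengths (central angles): a = 0.7089, b = 1.8211, c = 2.2639 rad; semiperimeter s = 2.3969.
By l'Huilier's theorem, tan(E/4) = √[tan(s/2) tan((s−a)/2) tan((s−b)/2) tan((s−c)/2)], giving spherical excess E = 0.9359 rad.
Area = E·R² = 0.9359 × (1737.4)² ≈ 2824971 km².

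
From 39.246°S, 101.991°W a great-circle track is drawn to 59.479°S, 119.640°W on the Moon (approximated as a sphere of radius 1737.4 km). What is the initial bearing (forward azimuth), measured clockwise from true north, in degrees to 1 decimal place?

203.1°

With φ₁ = -0.6850, φ₂ = -1.0381, Δλ = -0.3080 rad, the forward-azimuth formula gives
θ = atan2( sin Δλ cos φ₂ , cos φ₁ sin φ₂ − sin φ₁ cos φ₂ cos Δλ ) = atan2(-0.1540, -0.3610) = -156.90°.
Adding 360° brings this into [0°, 360°): 203.1°.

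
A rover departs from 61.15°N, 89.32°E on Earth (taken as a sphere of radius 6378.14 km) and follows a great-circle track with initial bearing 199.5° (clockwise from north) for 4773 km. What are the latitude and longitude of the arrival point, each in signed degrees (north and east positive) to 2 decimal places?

19.41°, 75.38°

Angular distance δ = d/R = 4773/6378.14 = 0.74834 rad; initial bearing θ = 3.4819 rad.
sin φ₂ = sin φ₁ cos δ + cos φ₁ sin δ cos θ = (0.8759)(0.7328) + (0.4825)(0.6804)(-0.9426) = 0.3324, so φ₂ = 19.41°.
Δλ = atan2(sin θ sin δ cos φ₁, cos δ − sin φ₁ sin φ₂) = atan2(-0.1096, 0.4417) = -13.935°.
λ₂ = 89.320° − 13.935° = 75.38°.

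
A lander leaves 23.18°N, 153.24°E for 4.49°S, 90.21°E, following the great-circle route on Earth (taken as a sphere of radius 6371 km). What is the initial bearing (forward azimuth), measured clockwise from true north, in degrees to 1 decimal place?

254.3°

Δλ = -63.030° = -1.1001 rad.
y = sin Δλ · cos φ₂ = (-0.8912)(0.9969) = -0.8885
x = cos φ₁ sin φ₂ − sin φ₁ cos φ₂ cos Δλ = (0.9193)(-0.0783) − (0.3936)(0.9969)(0.4535) = -0.2499
θ = atan2(y, x) = -105.71°; adding 360° gives 254.3°.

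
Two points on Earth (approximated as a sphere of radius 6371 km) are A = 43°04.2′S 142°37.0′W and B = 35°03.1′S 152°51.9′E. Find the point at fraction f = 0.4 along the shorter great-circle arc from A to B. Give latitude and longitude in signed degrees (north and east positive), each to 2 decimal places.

-44.49°, -170.10°

The central angle between A and B is δ = 0.8639 rad.
With f = 0.4, the slerp weights are sin((1−f)δ)/sin δ = 0.6516 and sin(fδ)/sin δ = 0.4455.
Weighted sum of the unit vectors: (0.6516)·(-0.5805,-0.4435,-0.6829) + (0.4455)·(-0.7285,0.3734,-0.5743) = (-0.7027, -0.1227, -0.7008).
Converting back: φ = atan2(z, √(x²+y²)) = -44.49°, λ = atan2(y, x) = -170.10°.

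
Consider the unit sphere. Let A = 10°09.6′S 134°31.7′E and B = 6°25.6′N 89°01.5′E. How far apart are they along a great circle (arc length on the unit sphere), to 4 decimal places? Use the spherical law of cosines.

Let φ₁ = -0.1773 rad, φ₂ = 0.1122 rad, and Δλ = -0.7942 rad.
cos c = sin φ₁ sin φ₂ + cos φ₁ cos φ₂ cos Δλ = (-0.1764)(0.1119) + (0.9843)(0.9937)(0.7009) = 0.66580,
so c = arccos(0.66580) = 0.84223 rad.
On the unit sphere the arc length equals the central angle: 0.8422.

0.8422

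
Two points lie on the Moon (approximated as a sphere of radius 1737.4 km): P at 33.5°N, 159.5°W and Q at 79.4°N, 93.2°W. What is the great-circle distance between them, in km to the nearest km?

Let φ₁ = 0.5847 rad, φ₂ = 1.3858 rad, and Δλ = 1.1572 rad.
cos c = sin φ₁ sin φ₂ + cos φ₁ cos φ₂ cos Δλ = (0.5519)(0.9829) + (0.8339)(0.1840)(0.4019) = 0.60417,
so c = arccos(0.60417) = 0.92207 rad.
Distance = R·c = 1737.4 × 0.9221 ≈ 1602 km.

1602 km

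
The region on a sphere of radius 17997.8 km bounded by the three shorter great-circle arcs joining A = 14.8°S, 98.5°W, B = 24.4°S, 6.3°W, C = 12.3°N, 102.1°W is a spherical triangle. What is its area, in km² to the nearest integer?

139242400 km²

Side lengths (central angles): a = 1.7497, b = 0.4771, c = 1.4990 rad; semiperimeter s = 1.8629.
By l'Huilier's theorem, tan(E/4) = √[tan(s/2) tan((s−a)/2) tan((s−b)/2) tan((s−c)/2)], giving spherical excess E = 0.4299 rad.
Area = E·R² = 0.4299 × (17997.8)² ≈ 139242400 km².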